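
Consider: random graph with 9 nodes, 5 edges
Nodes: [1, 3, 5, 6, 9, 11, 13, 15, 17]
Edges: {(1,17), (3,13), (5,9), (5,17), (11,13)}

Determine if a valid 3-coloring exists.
Yes, G is 3-colorable

A valid 3-coloring: color 1: [1, 5, 6, 13, 15]; color 2: [3, 9, 11, 17].
(χ(G) = 2 ≤ 3.)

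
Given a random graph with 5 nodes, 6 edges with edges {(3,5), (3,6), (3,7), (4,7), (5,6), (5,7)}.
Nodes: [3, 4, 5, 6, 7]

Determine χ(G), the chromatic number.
χ(G) = 3

Clique number ω(G) = 3 (lower bound: χ ≥ ω).
The clique on [3, 5, 6] has size 3, forcing χ ≥ 3, and the coloring below uses 3 colors, so χ(G) = 3.
A valid 3-coloring: color 1: [3, 4]; color 2: [5]; color 3: [6, 7].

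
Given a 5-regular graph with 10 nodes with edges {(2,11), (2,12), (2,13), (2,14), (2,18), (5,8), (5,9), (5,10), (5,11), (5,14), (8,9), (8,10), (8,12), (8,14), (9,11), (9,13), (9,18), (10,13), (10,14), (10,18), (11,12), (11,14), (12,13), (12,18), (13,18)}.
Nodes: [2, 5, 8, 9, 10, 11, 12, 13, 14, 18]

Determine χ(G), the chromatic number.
Clique number ω(G) = 4 (lower bound: χ ≥ ω).
The clique on [2, 12, 13, 18] has size 4, forcing χ ≥ 4, and the coloring below uses 4 colors, so χ(G) = 4.
A valid 4-coloring: color 1: [9, 10, 12]; color 2: [8, 11, 18]; color 3: [2, 5]; color 4: [13, 14].

χ(G) = 4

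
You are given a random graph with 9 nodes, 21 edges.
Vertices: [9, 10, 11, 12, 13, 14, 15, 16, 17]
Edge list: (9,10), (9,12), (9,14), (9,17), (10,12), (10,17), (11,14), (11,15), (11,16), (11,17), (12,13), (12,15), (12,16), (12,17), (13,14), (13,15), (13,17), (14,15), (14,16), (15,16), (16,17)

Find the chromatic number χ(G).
χ(G) = 4

Clique number ω(G) = 4 (lower bound: χ ≥ ω).
The clique on [11, 14, 15, 16] has size 4, forcing χ ≥ 4, and the coloring below uses 4 colors, so χ(G) = 4.
A valid 4-coloring: color 1: [15, 17]; color 2: [12, 14]; color 3: [9, 13, 16]; color 4: [10, 11].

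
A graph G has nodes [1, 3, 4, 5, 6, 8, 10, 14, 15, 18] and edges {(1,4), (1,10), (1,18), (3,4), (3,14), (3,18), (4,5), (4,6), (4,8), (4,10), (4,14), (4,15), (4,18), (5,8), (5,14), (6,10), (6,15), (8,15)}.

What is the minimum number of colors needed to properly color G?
χ(G) = 4

Clique number ω(G) = 3 (lower bound: χ ≥ ω).
Odd cycle [3, 14, 5, 8, 15, 6, 10, 1, 18] needs 3 colors (χ ≥ 3).
Vertex 4 is adjacent to every vertex of [1, 3, 5, 6, 8, 10, 14, 15, 18], which already need 3 colors among themselves, so 4 needs a new color (χ ≥ 4).
The coloring below uses 4 colors, so χ(G) = 4.
A valid 4-coloring: color 1: [4]; color 2: [1, 3, 5, 15]; color 3: [6, 8, 14, 18]; color 4: [10].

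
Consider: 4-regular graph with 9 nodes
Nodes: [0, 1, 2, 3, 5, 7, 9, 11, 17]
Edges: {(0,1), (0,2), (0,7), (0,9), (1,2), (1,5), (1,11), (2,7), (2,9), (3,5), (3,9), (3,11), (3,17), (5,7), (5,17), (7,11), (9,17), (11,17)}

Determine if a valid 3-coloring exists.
No, G is not 3-colorable

Suppose a proper 3-coloring c exists. The clique [0, 1, 2] takes 3 distinct colors; by symmetry let c(0) = 1, c(1) = 2, c(2) = 3.
- Vertex 7: neighbors [0, 2] already have colors [1, 3] ⇒ c(7) = 2.
- Vertex 9: neighbors [0, 2] already have colors [1, 3] ⇒ c(9) = 2.
- Vertex 3: neighbors [9] already have colors [2]; try each remaining color.
- Case c(3) = 1:
  - Vertex 17: neighbors [3, 9] already have colors [1, 2] ⇒ c(17) = 3.
  - Vertex 5: neighbors [3, 1, 17] already have colors [1, 2, 3] — all 3 colors blocked. Contradiction.
- Case c(3) = 3:
  - Vertex 17: neighbors [9, 3] already have colors [2, 3] ⇒ c(17) = 1.
  - Vertex 5: neighbors [17, 1, 3] already have colors [1, 2, 3] — all 3 colors blocked. Contradiction.
Every case ends in a contradiction, so G has no proper 3-coloring (χ ≥ 4).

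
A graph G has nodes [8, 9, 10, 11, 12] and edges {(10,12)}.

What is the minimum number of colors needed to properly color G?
χ(G) = 2

Clique number ω(G) = 2 (lower bound: χ ≥ ω).
The graph is bipartite (no odd cycle), so 2 colors suffice: χ(G) = 2.
A valid 2-coloring: color 1: [8, 9, 10, 11]; color 2: [12].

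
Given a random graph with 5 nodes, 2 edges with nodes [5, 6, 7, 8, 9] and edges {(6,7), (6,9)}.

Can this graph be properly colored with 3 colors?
A valid 3-coloring: color 1: [5, 6, 8]; color 2: [7, 9].
(χ(G) = 2 ≤ 3.)

Yes, G is 3-colorable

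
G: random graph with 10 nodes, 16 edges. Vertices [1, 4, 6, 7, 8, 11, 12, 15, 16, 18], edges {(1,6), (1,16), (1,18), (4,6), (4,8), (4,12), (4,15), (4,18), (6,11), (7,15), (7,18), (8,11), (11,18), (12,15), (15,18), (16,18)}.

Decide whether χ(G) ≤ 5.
Yes, G is 5-colorable

A valid 5-coloring: color 1: [6, 8, 12, 18]; color 2: [4, 7, 11, 16]; color 3: [1, 15].
(χ(G) = 3 ≤ 5.)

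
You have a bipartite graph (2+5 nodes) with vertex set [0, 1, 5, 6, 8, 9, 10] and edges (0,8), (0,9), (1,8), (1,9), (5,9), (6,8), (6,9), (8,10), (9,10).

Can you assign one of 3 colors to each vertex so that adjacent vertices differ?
A valid 3-coloring: color 1: [8, 9]; color 2: [0, 1, 5, 6, 10].
(χ(G) = 2 ≤ 3.)

Yes, G is 3-colorable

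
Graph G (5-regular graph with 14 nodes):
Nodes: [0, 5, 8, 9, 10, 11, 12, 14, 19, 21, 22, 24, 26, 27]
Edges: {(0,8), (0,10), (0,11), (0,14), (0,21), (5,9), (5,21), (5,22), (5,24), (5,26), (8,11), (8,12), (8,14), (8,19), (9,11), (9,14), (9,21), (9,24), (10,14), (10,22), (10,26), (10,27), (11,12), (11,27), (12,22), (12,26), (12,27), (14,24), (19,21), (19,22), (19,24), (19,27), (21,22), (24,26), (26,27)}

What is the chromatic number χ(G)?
χ(G) = 4

Clique number ω(G) = 3 (lower bound: χ ≥ ω).
Suppose a proper 3-coloring c exists. The clique [0, 8, 11] takes 3 distinct colors; by symmetry let c(0) = 1, c(8) = 2, c(11) = 3.
- Vertex 12: neighbors [8, 11] already have colors [2, 3] ⇒ c(12) = 1.
- Vertex 14: neighbors [0, 8] already have colors [1, 2] ⇒ c(14) = 3.
- Vertex 10: neighbors [0, 14] already have colors [1, 3] ⇒ c(10) = 2.
- Vertex 27: neighbors [12, 10, 11] already have colors [1, 2, 3] — all 3 colors blocked. Contradiction.
The forced assignments end in a contradiction, so G has no proper 3-coloring (χ ≥ 4).
The coloring below uses 4 colors, so χ(G) = 4.
A valid 4-coloring: color 1: [0, 9, 22, 27]; color 2: [5, 8, 10]; color 3: [11, 14, 19, 26]; color 4: [12, 21, 24].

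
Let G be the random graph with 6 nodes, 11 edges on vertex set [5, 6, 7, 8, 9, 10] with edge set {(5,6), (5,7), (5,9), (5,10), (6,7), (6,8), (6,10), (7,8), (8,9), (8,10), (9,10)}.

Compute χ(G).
Clique number ω(G) = 3 (lower bound: χ ≥ ω).
The clique on [8, 9, 10] has size 3, forcing χ ≥ 3, and the coloring below uses 3 colors, so χ(G) = 3.
A valid 3-coloring: color 1: [6, 9]; color 2: [7, 10]; color 3: [5, 8].

χ(G) = 3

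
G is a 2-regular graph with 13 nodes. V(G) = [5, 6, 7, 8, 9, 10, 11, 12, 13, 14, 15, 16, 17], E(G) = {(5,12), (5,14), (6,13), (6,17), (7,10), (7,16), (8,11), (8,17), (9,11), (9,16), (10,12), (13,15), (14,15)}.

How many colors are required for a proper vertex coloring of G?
Clique number ω(G) = 2 (lower bound: χ ≥ ω).
Odd cycle [6, 13, 15, 14, 5, 12, 10, 7, 16, 9, 11, 8, 17] needs 3 colors (χ ≥ 3).
The coloring below uses 3 colors, so χ(G) = 3.
A valid 3-coloring: color 1: [5, 6, 8, 10, 15, 16]; color 2: [7, 9, 12, 13, 14, 17]; color 3: [11].

χ(G) = 3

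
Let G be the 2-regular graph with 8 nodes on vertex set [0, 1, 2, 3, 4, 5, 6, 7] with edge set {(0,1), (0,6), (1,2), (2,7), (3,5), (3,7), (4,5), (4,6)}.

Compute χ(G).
χ(G) = 2

Clique number ω(G) = 2 (lower bound: χ ≥ ω).
The graph is bipartite (no odd cycle), so 2 colors suffice: χ(G) = 2.
A valid 2-coloring: color 1: [1, 5, 6, 7]; color 2: [0, 2, 3, 4].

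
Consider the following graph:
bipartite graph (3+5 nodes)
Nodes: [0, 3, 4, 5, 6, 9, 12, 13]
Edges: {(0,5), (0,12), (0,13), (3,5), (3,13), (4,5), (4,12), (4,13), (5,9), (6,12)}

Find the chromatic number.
χ(G) = 2

Clique number ω(G) = 2 (lower bound: χ ≥ ω).
The graph is bipartite (no odd cycle), so 2 colors suffice: χ(G) = 2.
A valid 2-coloring: color 1: [5, 12, 13]; color 2: [0, 3, 4, 6, 9].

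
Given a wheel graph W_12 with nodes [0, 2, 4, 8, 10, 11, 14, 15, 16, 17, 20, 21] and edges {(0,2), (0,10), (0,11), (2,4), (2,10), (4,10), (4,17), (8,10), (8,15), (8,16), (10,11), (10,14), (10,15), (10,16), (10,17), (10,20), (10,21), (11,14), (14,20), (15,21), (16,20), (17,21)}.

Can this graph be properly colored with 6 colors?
A valid 6-coloring: color 1: [10]; color 2: [2, 8, 11, 17, 20]; color 3: [0, 4, 14, 15, 16]; color 4: [21].
(χ(G) = 4 ≤ 6.)

Yes, G is 6-colorable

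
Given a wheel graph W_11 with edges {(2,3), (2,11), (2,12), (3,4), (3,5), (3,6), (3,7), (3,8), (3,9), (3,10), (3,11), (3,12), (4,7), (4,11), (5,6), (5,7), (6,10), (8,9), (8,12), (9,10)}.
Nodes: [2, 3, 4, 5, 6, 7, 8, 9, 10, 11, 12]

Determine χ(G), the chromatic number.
Clique number ω(G) = 3 (lower bound: χ ≥ ω).
The clique on [2, 3, 11] has size 3, forcing χ ≥ 3, and the coloring below uses 3 colors, so χ(G) = 3.
A valid 3-coloring: color 1: [3]; color 2: [6, 7, 9, 11, 12]; color 3: [2, 4, 5, 8, 10].

χ(G) = 3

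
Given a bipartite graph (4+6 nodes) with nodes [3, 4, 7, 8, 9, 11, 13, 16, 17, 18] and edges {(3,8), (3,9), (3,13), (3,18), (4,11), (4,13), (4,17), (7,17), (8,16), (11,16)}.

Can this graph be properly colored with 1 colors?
No, G is not 1-colorable

Edge (3,8) forces its endpoints to differ, so 1 color is not enough.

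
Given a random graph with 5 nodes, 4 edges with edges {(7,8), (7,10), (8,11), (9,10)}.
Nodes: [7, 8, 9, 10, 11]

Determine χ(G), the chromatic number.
χ(G) = 2

Clique number ω(G) = 2 (lower bound: χ ≥ ω).
The graph is bipartite (no odd cycle), so 2 colors suffice: χ(G) = 2.
A valid 2-coloring: color 1: [7, 9, 11]; color 2: [8, 10].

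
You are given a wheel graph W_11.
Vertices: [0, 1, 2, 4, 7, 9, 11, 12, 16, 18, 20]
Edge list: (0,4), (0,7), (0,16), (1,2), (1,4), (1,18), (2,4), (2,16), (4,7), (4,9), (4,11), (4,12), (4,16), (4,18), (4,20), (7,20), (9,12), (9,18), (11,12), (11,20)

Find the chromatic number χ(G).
χ(G) = 3

Clique number ω(G) = 3 (lower bound: χ ≥ ω).
The clique on [0, 4, 16] has size 3, forcing χ ≥ 3, and the coloring below uses 3 colors, so χ(G) = 3.
A valid 3-coloring: color 1: [4]; color 2: [1, 7, 9, 11, 16]; color 3: [0, 2, 12, 18, 20].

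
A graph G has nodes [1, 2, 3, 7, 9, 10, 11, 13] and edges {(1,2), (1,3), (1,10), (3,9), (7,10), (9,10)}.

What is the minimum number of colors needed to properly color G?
Clique number ω(G) = 2 (lower bound: χ ≥ ω).
The graph is bipartite (no odd cycle), so 2 colors suffice: χ(G) = 2.
A valid 2-coloring: color 1: [1, 7, 9, 11, 13]; color 2: [2, 3, 10].

χ(G) = 2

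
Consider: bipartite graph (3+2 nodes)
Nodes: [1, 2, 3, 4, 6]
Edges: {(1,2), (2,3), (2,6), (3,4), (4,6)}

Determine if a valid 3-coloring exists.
A valid 3-coloring: color 1: [2, 4]; color 2: [1, 3, 6].
(χ(G) = 2 ≤ 3.)

Yes, G is 3-colorable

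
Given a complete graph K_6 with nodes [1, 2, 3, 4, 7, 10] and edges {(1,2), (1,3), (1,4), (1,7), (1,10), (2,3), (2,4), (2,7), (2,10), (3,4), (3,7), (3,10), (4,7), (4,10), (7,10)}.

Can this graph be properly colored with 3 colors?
The clique on vertices [1, 2, 3, 4, 7, 10] has size 6 > 3, so it alone needs 6 colors.

No, G is not 3-colorable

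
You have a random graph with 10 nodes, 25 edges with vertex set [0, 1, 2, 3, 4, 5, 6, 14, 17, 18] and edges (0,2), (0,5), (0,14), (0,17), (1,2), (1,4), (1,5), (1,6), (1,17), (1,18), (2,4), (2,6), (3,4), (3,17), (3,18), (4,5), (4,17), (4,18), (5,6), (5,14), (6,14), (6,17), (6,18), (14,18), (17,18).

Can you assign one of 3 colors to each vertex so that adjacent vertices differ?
No, G is not 3-colorable

The clique on vertices [1, 4, 17, 18] has size 4 > 3, so it alone needs 4 colors.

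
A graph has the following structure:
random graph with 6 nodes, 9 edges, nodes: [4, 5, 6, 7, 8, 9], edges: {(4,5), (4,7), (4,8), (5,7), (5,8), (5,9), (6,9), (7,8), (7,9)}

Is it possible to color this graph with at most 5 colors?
Yes, G is 5-colorable

A valid 5-coloring: color 1: [6, 7]; color 2: [5]; color 3: [4, 9]; color 4: [8].
(χ(G) = 4 ≤ 5.)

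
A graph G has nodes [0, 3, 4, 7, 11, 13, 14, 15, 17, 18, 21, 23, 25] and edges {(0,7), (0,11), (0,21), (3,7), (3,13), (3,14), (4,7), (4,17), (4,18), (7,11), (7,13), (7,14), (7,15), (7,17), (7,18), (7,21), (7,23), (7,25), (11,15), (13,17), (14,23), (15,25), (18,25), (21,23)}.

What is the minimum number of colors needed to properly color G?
χ(G) = 3

Clique number ω(G) = 3 (lower bound: χ ≥ ω).
The clique on [0, 7, 11] has size 3, forcing χ ≥ 3, and the coloring below uses 3 colors, so χ(G) = 3.
A valid 3-coloring: color 1: [7]; color 2: [4, 11, 13, 14, 21, 25]; color 3: [0, 3, 15, 17, 18, 23].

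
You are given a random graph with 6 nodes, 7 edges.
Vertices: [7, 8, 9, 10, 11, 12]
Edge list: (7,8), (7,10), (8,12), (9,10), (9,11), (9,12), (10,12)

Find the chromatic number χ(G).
Clique number ω(G) = 3 (lower bound: χ ≥ ω).
The clique on [9, 10, 12] has size 3, forcing χ ≥ 3, and the coloring below uses 3 colors, so χ(G) = 3.
A valid 3-coloring: color 1: [8, 10, 11]; color 2: [7, 9]; color 3: [12].

χ(G) = 3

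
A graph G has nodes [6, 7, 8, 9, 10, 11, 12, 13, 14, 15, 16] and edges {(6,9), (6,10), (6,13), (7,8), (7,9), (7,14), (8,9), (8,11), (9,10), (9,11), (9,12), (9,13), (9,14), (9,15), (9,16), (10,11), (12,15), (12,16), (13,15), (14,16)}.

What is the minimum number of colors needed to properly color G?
χ(G) = 3

Clique number ω(G) = 3 (lower bound: χ ≥ ω).
The clique on [6, 9, 10] has size 3, forcing χ ≥ 3, and the coloring below uses 3 colors, so χ(G) = 3.
A valid 3-coloring: color 1: [9]; color 2: [8, 10, 12, 13, 14]; color 3: [6, 7, 11, 15, 16].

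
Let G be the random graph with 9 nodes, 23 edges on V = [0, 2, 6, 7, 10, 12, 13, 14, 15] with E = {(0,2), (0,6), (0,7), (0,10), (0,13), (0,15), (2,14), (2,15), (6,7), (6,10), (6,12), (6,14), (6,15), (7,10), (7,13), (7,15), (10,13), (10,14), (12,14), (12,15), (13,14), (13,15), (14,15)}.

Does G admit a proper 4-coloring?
A valid 4-coloring: color 1: [10, 15]; color 2: [2, 6, 13]; color 3: [0, 14]; color 4: [7, 12].
(χ(G) = 4 ≤ 4.)

Yes, G is 4-colorable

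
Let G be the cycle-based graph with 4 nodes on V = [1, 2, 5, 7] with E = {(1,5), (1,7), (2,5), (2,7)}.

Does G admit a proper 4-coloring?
A valid 4-coloring: color 1: [1, 2]; color 2: [5, 7].
(χ(G) = 2 ≤ 4.)

Yes, G is 4-colorable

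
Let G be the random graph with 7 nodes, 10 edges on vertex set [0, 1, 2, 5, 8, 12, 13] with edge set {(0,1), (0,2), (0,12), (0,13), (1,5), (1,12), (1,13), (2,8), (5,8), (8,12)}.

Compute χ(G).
Clique number ω(G) = 3 (lower bound: χ ≥ ω).
The clique on [0, 1, 12] has size 3, forcing χ ≥ 3, and the coloring below uses 3 colors, so χ(G) = 3.
A valid 3-coloring: color 1: [1, 8]; color 2: [0, 5]; color 3: [2, 12, 13].

χ(G) = 3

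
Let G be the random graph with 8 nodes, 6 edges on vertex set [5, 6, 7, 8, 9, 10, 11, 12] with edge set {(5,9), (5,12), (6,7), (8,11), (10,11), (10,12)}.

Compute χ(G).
χ(G) = 2

Clique number ω(G) = 2 (lower bound: χ ≥ ω).
The graph is bipartite (no odd cycle), so 2 colors suffice: χ(G) = 2.
A valid 2-coloring: color 1: [5, 7, 8, 10]; color 2: [6, 9, 11, 12].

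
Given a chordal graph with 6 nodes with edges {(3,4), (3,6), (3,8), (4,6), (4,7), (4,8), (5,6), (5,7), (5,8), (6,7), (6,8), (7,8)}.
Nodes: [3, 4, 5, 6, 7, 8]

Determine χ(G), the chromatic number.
Clique number ω(G) = 4 (lower bound: χ ≥ ω).
The clique on [3, 4, 6, 8] has size 4, forcing χ ≥ 4, and the coloring below uses 4 colors, so χ(G) = 4.
A valid 4-coloring: color 1: [8]; color 2: [6]; color 3: [4, 5]; color 4: [3, 7].

χ(G) = 4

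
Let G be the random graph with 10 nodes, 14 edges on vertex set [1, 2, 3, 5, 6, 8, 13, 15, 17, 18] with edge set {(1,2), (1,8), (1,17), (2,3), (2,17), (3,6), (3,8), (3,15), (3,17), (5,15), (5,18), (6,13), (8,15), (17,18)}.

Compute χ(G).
Clique number ω(G) = 3 (lower bound: χ ≥ ω).
The clique on [1, 2, 17] has size 3, forcing χ ≥ 3, and the coloring below uses 3 colors, so χ(G) = 3.
A valid 3-coloring: color 1: [1, 3, 13, 18]; color 2: [6, 15, 17]; color 3: [2, 5, 8].

χ(G) = 3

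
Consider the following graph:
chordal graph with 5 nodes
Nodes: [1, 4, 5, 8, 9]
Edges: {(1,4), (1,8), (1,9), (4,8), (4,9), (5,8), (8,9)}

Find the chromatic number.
Clique number ω(G) = 4 (lower bound: χ ≥ ω).
The clique on [1, 4, 8, 9] has size 4, forcing χ ≥ 4, and the coloring below uses 4 colors, so χ(G) = 4.
A valid 4-coloring: color 1: [8]; color 2: [4, 5]; color 3: [1]; color 4: [9].

χ(G) = 4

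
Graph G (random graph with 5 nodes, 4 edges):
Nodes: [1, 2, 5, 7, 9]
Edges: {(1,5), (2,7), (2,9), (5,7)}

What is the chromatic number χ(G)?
Clique number ω(G) = 2 (lower bound: χ ≥ ω).
The graph is bipartite (no odd cycle), so 2 colors suffice: χ(G) = 2.
A valid 2-coloring: color 1: [2, 5]; color 2: [1, 7, 9].

χ(G) = 2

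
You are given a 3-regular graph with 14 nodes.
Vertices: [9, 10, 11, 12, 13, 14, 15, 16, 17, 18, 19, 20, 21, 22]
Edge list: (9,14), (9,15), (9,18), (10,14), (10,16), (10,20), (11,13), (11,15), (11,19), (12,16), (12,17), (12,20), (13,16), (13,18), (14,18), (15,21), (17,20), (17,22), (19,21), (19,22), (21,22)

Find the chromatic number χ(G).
χ(G) = 3

Clique number ω(G) = 3 (lower bound: χ ≥ ω).
The clique on [9, 14, 18] has size 3, forcing χ ≥ 3, and the coloring below uses 3 colors, so χ(G) = 3.
A valid 3-coloring: color 1: [9, 10, 12, 13, 22]; color 2: [15, 16, 17, 18, 19]; color 3: [11, 14, 20, 21].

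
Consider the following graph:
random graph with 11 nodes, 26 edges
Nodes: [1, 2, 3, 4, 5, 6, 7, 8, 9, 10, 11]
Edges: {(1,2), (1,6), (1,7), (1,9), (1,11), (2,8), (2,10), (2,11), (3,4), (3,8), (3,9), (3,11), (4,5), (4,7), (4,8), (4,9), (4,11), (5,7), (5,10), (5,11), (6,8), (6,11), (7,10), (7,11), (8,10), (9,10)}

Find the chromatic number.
χ(G) = 4

Clique number ω(G) = 4 (lower bound: χ ≥ ω).
The clique on [4, 5, 7, 11] has size 4, forcing χ ≥ 4, and the coloring below uses 4 colors, so χ(G) = 4.
A valid 4-coloring: color 1: [10, 11]; color 2: [1, 4]; color 3: [7, 8, 9]; color 4: [2, 3, 5, 6].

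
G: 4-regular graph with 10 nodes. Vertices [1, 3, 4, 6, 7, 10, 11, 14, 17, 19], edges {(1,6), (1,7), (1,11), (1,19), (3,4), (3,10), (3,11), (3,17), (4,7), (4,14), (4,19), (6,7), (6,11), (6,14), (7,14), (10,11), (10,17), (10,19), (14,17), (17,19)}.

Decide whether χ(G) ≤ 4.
Yes, G is 4-colorable

A valid 4-coloring: color 1: [1, 3, 14]; color 2: [7, 11, 19]; color 3: [4, 6, 10]; color 4: [17].
(χ(G) = 4 ≤ 4.)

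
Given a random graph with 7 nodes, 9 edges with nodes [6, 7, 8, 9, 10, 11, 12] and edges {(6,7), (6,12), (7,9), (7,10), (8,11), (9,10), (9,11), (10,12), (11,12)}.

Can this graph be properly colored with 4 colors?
Yes, G is 4-colorable

A valid 4-coloring: color 1: [7, 11]; color 2: [8, 9, 12]; color 3: [6, 10].
(χ(G) = 3 ≤ 4.)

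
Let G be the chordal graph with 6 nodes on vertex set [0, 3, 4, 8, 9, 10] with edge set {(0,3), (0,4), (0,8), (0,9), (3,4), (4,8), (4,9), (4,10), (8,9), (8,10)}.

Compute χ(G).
χ(G) = 4

Clique number ω(G) = 4 (lower bound: χ ≥ ω).
The clique on [0, 4, 8, 9] has size 4, forcing χ ≥ 4, and the coloring below uses 4 colors, so χ(G) = 4.
A valid 4-coloring: color 1: [4]; color 2: [3, 8]; color 3: [0, 10]; color 4: [9].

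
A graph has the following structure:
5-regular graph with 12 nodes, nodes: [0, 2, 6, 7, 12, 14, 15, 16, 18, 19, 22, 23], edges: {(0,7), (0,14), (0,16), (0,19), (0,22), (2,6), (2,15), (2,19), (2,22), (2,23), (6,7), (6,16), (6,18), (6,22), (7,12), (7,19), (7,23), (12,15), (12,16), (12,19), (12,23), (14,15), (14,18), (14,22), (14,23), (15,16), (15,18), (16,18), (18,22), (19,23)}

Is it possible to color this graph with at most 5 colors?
A valid 5-coloring: color 1: [16, 22, 23]; color 2: [6, 12, 14]; color 3: [2, 7, 18]; color 4: [15, 19]; color 5: [0].
(χ(G) = 4 ≤ 5.)

Yes, G is 5-colorable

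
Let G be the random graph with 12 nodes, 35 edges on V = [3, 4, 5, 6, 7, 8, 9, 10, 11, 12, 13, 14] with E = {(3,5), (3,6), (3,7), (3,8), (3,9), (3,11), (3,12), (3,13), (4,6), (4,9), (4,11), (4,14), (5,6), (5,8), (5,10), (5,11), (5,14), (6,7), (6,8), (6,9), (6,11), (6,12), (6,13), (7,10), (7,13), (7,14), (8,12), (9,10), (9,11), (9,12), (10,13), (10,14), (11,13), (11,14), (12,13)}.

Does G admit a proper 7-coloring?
A valid 7-coloring: color 1: [6, 14]; color 2: [3, 4, 10]; color 3: [7, 11, 12]; color 4: [5, 9, 13]; color 5: [8].
(χ(G) = 5 ≤ 7.)

Yes, G is 7-colorable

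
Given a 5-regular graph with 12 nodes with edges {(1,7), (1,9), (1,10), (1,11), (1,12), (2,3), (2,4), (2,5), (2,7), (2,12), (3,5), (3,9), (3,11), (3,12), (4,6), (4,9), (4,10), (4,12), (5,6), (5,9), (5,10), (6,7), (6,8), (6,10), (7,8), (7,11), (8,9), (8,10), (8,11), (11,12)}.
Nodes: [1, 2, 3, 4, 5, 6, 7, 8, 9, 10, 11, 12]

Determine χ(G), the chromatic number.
Clique number ω(G) = 3 (lower bound: χ ≥ ω).
Suppose a proper 3-coloring c exists. The clique [1, 7, 11] takes 3 distinct colors; by symmetry let c(1) = 1, c(7) = 2, c(11) = 3.
- Vertex 8: neighbors [7, 11] already have colors [2, 3] ⇒ c(8) = 1.
- Vertex 6: neighbors [8, 7] already have colors [1, 2] ⇒ c(6) = 3.
- Vertex 12: neighbors [1, 11] already have colors [1, 3] ⇒ c(12) = 2.
- Vertex 3: neighbors [12, 11] already have colors [2, 3] ⇒ c(3) = 1.
- Vertex 4: neighbors [12, 6] already have colors [2, 3] ⇒ c(4) = 1.
- Vertex 5: neighbors [3, 6] already have colors [1, 3] ⇒ c(5) = 2.
- Vertex 10: neighbors [1, 5, 6] already have colors [1, 2, 3] — all 3 colors blocked. Contradiction.
The forced assignments end in a contradiction, so G has no proper 3-coloring (χ ≥ 4).
The coloring below uses 4 colors, so χ(G) = 4.
A valid 4-coloring: color 1: [5, 7, 12]; color 2: [2, 6, 9, 11]; color 3: [1, 3, 4, 8]; color 4: [10].

χ(G) = 4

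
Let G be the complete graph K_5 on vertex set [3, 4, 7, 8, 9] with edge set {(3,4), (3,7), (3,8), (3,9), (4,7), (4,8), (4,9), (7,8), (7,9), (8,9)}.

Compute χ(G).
χ(G) = 5

Clique number ω(G) = 5 (lower bound: χ ≥ ω).
The clique on [3, 4, 7, 8, 9] has size 5, forcing χ ≥ 5, and the coloring below uses 5 colors, so χ(G) = 5.
A valid 5-coloring: color 1: [7]; color 2: [8]; color 3: [4]; color 4: [3]; color 5: [9].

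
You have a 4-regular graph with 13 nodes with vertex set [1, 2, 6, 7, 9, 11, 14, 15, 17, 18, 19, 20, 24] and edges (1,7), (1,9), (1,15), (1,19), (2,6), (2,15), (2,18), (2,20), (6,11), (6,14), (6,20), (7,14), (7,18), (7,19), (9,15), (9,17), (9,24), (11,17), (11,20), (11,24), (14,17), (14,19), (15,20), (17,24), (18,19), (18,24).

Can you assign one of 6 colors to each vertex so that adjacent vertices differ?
A valid 6-coloring: color 1: [1, 11, 14, 18]; color 2: [6, 7, 15, 17]; color 3: [2, 9, 19]; color 4: [20, 24].
(χ(G) = 4 ≤ 6.)

Yes, G is 6-colorable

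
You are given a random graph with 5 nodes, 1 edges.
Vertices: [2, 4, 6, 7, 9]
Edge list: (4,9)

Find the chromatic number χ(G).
Clique number ω(G) = 2 (lower bound: χ ≥ ω).
The graph is bipartite (no odd cycle), so 2 colors suffice: χ(G) = 2.
A valid 2-coloring: color 1: [2, 4, 6, 7]; color 2: [9].

χ(G) = 2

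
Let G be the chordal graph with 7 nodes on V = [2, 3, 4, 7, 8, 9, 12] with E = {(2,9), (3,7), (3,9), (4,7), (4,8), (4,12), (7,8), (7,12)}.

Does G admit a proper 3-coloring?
A valid 3-coloring: color 1: [7, 9]; color 2: [2, 3, 4]; color 3: [8, 12].
(χ(G) = 3 ≤ 3.)

Yes, G is 3-colorable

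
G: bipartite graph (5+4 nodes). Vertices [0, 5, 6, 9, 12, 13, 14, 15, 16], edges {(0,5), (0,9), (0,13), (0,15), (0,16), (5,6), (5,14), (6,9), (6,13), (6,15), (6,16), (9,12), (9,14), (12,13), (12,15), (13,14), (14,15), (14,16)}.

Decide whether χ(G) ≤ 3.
Yes, G is 3-colorable

A valid 3-coloring: color 1: [0, 6, 12, 14]; color 2: [5, 9, 13, 15, 16].
(χ(G) = 2 ≤ 3.)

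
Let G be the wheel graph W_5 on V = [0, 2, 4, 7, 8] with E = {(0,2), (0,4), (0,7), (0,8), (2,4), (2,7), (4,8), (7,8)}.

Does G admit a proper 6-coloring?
Yes, G is 6-colorable

A valid 6-coloring: color 1: [0]; color 2: [2, 8]; color 3: [4, 7].
(χ(G) = 3 ≤ 6.)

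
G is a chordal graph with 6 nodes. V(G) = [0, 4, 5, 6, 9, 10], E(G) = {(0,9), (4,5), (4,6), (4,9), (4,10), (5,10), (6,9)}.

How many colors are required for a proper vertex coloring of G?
χ(G) = 3

Clique number ω(G) = 3 (lower bound: χ ≥ ω).
The clique on [4, 6, 9] has size 3, forcing χ ≥ 3, and the coloring below uses 3 colors, so χ(G) = 3.
A valid 3-coloring: color 1: [0, 4]; color 2: [9, 10]; color 3: [5, 6].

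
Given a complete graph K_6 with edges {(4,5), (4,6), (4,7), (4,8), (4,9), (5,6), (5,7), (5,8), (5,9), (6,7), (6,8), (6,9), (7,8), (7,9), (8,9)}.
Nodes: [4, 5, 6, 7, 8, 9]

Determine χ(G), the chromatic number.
Clique number ω(G) = 6 (lower bound: χ ≥ ω).
The clique on [4, 5, 6, 7, 8, 9] has size 6, forcing χ ≥ 6, and the coloring below uses 6 colors, so χ(G) = 6.
A valid 6-coloring: color 1: [7]; color 2: [9]; color 3: [8]; color 4: [6]; color 5: [5]; color 6: [4].

χ(G) = 6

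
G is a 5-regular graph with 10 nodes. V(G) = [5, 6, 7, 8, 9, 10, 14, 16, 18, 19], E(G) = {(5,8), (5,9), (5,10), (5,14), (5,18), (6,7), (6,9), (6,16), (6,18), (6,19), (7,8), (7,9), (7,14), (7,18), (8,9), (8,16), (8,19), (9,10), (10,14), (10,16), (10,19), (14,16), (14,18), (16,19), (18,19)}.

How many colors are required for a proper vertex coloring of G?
χ(G) = 4

Clique number ω(G) = 3 (lower bound: χ ≥ ω).
Suppose a proper 3-coloring c exists. The clique [5, 8, 9] takes 3 distinct colors; by symmetry let c(5) = 1, c(8) = 2, c(9) = 3.
- Vertex 7: neighbors [8, 9] already have colors [2, 3] ⇒ c(7) = 1.
- Vertex 6: neighbors [7, 9] already have colors [1, 3] ⇒ c(6) = 2.
- Vertex 10: neighbors [5, 9] already have colors [1, 3] ⇒ c(10) = 2.
- Vertex 14: neighbors [5, 10] already have colors [1, 2] ⇒ c(14) = 3.
- Vertex 18: neighbors [5, 6, 14] already have colors [1, 2, 3] — all 3 colors blocked. Contradiction.
The forced assignments end in a contradiction, so G has no proper 3-coloring (χ ≥ 4).
The coloring below uses 4 colors, so χ(G) = 4.
A valid 4-coloring: color 1: [6, 8, 14]; color 2: [7, 10]; color 3: [9, 16, 18]; color 4: [5, 19].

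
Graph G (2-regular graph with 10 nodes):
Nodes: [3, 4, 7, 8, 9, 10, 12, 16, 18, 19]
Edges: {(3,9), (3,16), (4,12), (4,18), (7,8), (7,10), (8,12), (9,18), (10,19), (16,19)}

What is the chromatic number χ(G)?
χ(G) = 2

Clique number ω(G) = 2 (lower bound: χ ≥ ω).
The graph is bipartite (no odd cycle), so 2 colors suffice: χ(G) = 2.
A valid 2-coloring: color 1: [3, 7, 12, 18, 19]; color 2: [4, 8, 9, 10, 16].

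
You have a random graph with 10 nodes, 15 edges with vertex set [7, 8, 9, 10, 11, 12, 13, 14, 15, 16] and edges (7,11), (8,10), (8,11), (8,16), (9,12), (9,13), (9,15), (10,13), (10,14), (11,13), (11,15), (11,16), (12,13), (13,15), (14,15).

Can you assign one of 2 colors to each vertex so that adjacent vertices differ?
No, G is not 2-colorable

The clique on vertices [9, 12, 13] has size 3 > 2, so it alone needs 3 colors.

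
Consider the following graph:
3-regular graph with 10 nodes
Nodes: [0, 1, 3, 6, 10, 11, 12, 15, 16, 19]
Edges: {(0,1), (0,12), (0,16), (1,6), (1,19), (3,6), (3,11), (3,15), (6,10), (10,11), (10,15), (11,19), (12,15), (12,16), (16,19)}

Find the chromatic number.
χ(G) = 3

Clique number ω(G) = 3 (lower bound: χ ≥ ω).
The clique on [0, 12, 16] has size 3, forcing χ ≥ 3, and the coloring below uses 3 colors, so χ(G) = 3.
A valid 3-coloring: color 1: [1, 11, 12]; color 2: [0, 6, 15, 19]; color 3: [3, 10, 16].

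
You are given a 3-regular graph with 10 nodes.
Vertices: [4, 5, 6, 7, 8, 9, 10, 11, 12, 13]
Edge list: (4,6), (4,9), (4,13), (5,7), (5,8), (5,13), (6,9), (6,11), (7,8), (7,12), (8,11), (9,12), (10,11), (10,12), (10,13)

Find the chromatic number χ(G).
Clique number ω(G) = 3 (lower bound: χ ≥ ω).
The clique on [4, 6, 9] has size 3, forcing χ ≥ 3, and the coloring below uses 3 colors, so χ(G) = 3.
A valid 3-coloring: color 1: [5, 6, 10]; color 2: [7, 9, 11, 13]; color 3: [4, 8, 12].

χ(G) = 3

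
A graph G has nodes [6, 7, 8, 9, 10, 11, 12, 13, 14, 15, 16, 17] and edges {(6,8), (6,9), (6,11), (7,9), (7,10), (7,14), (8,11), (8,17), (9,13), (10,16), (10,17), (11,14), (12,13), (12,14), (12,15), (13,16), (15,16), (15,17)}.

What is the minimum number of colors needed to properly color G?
Clique number ω(G) = 3 (lower bound: χ ≥ ω).
The clique on [6, 8, 11] has size 3, forcing χ ≥ 3, and the coloring below uses 3 colors, so χ(G) = 3.
A valid 3-coloring: color 1: [7, 11, 12, 16, 17]; color 2: [8, 9, 10, 14, 15]; color 3: [6, 13].

χ(G) = 3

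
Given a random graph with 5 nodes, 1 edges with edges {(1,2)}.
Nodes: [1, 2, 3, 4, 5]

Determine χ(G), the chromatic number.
χ(G) = 2

Clique number ω(G) = 2 (lower bound: χ ≥ ω).
The graph is bipartite (no odd cycle), so 2 colors suffice: χ(G) = 2.
A valid 2-coloring: color 1: [2, 3, 4, 5]; color 2: [1].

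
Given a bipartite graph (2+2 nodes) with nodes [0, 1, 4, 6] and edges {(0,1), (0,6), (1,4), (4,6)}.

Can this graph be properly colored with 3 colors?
Yes, G is 3-colorable

A valid 3-coloring: color 1: [0, 4]; color 2: [1, 6].
(χ(G) = 2 ≤ 3.)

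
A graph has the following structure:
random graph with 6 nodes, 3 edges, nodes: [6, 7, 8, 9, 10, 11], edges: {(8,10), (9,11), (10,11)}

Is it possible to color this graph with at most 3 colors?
Yes, G is 3-colorable

A valid 3-coloring: color 1: [6, 7, 8, 11]; color 2: [9, 10].
(χ(G) = 2 ≤ 3.)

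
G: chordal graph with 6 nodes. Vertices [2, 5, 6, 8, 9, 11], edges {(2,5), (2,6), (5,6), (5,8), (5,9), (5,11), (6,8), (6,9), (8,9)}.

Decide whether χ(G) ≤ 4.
A valid 4-coloring: color 1: [5]; color 2: [6, 11]; color 3: [2, 9]; color 4: [8].
(χ(G) = 4 ≤ 4.)

Yes, G is 4-colorable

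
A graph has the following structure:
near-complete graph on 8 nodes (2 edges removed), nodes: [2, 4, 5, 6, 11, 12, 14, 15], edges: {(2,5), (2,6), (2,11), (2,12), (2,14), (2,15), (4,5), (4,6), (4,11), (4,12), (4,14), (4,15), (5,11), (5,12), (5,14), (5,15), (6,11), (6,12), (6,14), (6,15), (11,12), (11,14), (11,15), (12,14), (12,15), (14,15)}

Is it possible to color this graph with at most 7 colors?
A valid 7-coloring: color 1: [12]; color 2: [11]; color 3: [15]; color 4: [14]; color 5: [2, 4]; color 6: [5, 6].
(χ(G) = 6 ≤ 7.)

Yes, G is 7-colorable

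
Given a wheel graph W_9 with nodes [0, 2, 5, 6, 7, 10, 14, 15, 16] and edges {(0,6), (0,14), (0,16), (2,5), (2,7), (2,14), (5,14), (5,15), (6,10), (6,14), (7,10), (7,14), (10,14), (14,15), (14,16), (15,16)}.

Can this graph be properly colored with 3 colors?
A valid 3-coloring: color 1: [14]; color 2: [0, 2, 10, 15]; color 3: [5, 6, 7, 16].
(χ(G) = 3 ≤ 3.)

Yes, G is 3-colorable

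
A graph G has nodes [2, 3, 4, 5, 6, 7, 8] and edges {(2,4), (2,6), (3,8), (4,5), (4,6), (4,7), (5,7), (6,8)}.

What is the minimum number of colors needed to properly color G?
Clique number ω(G) = 3 (lower bound: χ ≥ ω).
The clique on [2, 4, 6] has size 3, forcing χ ≥ 3, and the coloring below uses 3 colors, so χ(G) = 3.
A valid 3-coloring: color 1: [4, 8]; color 2: [3, 5, 6]; color 3: [2, 7].

χ(G) = 3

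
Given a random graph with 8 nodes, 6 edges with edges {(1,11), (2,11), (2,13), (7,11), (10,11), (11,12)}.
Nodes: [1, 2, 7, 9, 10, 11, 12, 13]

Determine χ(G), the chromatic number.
Clique number ω(G) = 2 (lower bound: χ ≥ ω).
The graph is bipartite (no odd cycle), so 2 colors suffice: χ(G) = 2.
A valid 2-coloring: color 1: [9, 11, 13]; color 2: [1, 2, 7, 10, 12].

χ(G) = 2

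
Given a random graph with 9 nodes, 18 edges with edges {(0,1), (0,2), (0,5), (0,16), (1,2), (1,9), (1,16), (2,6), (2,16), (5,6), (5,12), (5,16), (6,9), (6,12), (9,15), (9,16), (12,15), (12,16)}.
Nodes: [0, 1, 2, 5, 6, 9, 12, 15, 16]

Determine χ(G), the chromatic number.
Clique number ω(G) = 4 (lower bound: χ ≥ ω).
The clique on [0, 1, 2, 16] has size 4, forcing χ ≥ 4, and the coloring below uses 4 colors, so χ(G) = 4.
A valid 4-coloring: color 1: [6, 15, 16]; color 2: [0, 9, 12]; color 3: [1, 5]; color 4: [2].

χ(G) = 4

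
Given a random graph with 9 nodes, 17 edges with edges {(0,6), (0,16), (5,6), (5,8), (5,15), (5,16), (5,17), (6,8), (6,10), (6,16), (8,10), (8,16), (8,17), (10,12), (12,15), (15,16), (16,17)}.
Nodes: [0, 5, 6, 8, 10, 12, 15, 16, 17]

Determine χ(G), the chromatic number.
Clique number ω(G) = 4 (lower bound: χ ≥ ω).
The clique on [5, 8, 16, 17] has size 4, forcing χ ≥ 4, and the coloring below uses 4 colors, so χ(G) = 4.
A valid 4-coloring: color 1: [10, 16]; color 2: [0, 8, 15]; color 3: [5, 12]; color 4: [6, 17].

χ(G) = 4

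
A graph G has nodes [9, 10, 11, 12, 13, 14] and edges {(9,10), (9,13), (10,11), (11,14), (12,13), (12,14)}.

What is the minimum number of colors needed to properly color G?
χ(G) = 2

Clique number ω(G) = 2 (lower bound: χ ≥ ω).
The graph is bipartite (no odd cycle), so 2 colors suffice: χ(G) = 2.
A valid 2-coloring: color 1: [9, 11, 12]; color 2: [10, 13, 14].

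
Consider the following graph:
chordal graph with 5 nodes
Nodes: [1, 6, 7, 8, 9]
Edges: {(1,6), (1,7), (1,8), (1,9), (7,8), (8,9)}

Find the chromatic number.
Clique number ω(G) = 3 (lower bound: χ ≥ ω).
The clique on [1, 8, 9] has size 3, forcing χ ≥ 3, and the coloring below uses 3 colors, so χ(G) = 3.
A valid 3-coloring: color 1: [1]; color 2: [6, 8]; color 3: [7, 9].

χ(G) = 3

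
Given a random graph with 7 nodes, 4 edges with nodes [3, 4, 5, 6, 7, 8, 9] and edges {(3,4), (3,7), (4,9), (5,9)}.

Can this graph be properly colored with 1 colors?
No, G is not 1-colorable

Edge (3,4) forces its endpoints to differ, so 1 color is not enough.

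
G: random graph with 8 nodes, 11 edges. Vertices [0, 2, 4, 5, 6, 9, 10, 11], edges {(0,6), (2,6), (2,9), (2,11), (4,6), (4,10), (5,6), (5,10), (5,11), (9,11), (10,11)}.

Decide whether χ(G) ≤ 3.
Yes, G is 3-colorable

A valid 3-coloring: color 1: [6, 11]; color 2: [0, 2, 10]; color 3: [4, 5, 9].
(χ(G) = 3 ≤ 3.)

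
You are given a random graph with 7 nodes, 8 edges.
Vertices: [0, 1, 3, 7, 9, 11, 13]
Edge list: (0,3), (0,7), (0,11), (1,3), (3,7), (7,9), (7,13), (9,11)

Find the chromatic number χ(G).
χ(G) = 3

Clique number ω(G) = 3 (lower bound: χ ≥ ω).
The clique on [0, 3, 7] has size 3, forcing χ ≥ 3, and the coloring below uses 3 colors, so χ(G) = 3.
A valid 3-coloring: color 1: [1, 7, 11]; color 2: [0, 9, 13]; color 3: [3].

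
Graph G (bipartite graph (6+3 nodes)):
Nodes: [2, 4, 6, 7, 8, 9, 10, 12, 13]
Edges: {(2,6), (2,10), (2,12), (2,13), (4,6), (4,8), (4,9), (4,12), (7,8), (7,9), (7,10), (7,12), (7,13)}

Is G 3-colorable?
Yes, G is 3-colorable

A valid 3-coloring: color 1: [2, 4, 7]; color 2: [6, 8, 9, 10, 12, 13].
(χ(G) = 2 ≤ 3.)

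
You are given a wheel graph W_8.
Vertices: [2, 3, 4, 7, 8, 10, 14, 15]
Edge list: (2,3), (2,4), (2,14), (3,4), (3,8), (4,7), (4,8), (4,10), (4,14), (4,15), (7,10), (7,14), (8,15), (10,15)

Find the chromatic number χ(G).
χ(G) = 4

Clique number ω(G) = 3 (lower bound: χ ≥ ω).
Odd cycle [7, 14, 2, 3, 8, 15, 10] needs 3 colors (χ ≥ 3).
Vertex 4 is adjacent to every vertex of [2, 3, 7, 8, 10, 14, 15], which already need 3 colors among themselves, so 4 needs a new color (χ ≥ 4).
The coloring below uses 4 colors, so χ(G) = 4.
A valid 4-coloring: color 1: [4]; color 2: [2, 7, 15]; color 3: [3, 10, 14]; color 4: [8].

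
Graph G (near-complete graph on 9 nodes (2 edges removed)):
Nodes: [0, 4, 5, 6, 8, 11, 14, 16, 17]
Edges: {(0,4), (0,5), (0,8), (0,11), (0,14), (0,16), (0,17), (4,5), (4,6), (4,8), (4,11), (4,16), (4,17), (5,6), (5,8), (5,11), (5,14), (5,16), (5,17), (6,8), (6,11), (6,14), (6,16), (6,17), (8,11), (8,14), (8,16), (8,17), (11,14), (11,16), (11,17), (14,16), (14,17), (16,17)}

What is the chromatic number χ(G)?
Clique number ω(G) = 7 (lower bound: χ ≥ ω).
The clique on [0, 4, 5, 8, 11, 16, 17] has size 7, forcing χ ≥ 7, and the coloring below uses 7 colors, so χ(G) = 7.
A valid 7-coloring: color 1: [5]; color 2: [8]; color 3: [16]; color 4: [11]; color 5: [17]; color 6: [0, 6]; color 7: [4, 14].

χ(G) = 7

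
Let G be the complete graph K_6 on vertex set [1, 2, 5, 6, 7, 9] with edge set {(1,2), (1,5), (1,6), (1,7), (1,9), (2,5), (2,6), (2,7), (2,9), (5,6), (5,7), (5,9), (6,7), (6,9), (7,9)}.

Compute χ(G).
Clique number ω(G) = 6 (lower bound: χ ≥ ω).
The clique on [1, 2, 5, 6, 7, 9] has size 6, forcing χ ≥ 6, and the coloring below uses 6 colors, so χ(G) = 6.
A valid 6-coloring: color 1: [9]; color 2: [6]; color 3: [5]; color 4: [1]; color 5: [7]; color 6: [2].

χ(G) = 6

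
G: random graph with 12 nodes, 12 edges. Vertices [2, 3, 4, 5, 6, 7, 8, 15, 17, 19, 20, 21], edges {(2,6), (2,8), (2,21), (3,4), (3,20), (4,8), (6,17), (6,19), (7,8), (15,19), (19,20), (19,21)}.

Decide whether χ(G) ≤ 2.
Odd cycle [3, 20, 19, 6, 2, 8, 4] needs 3 colors (χ ≥ 3).
Hence χ(G) ≥ 3 > 2, so no proper 2-coloring exists.

No, G is not 2-colorable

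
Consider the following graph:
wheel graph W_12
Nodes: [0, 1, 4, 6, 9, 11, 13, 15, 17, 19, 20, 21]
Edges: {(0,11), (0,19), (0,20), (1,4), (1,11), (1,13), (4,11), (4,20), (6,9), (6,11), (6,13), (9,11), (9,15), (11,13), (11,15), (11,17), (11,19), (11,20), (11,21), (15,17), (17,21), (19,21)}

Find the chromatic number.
χ(G) = 4

Clique number ω(G) = 3 (lower bound: χ ≥ ω).
Odd cycle [13, 6, 9, 15, 17, 21, 19, 0, 20, 4, 1] needs 3 colors (χ ≥ 3).
Vertex 11 is adjacent to every vertex of [0, 1, 4, 6, 9, 13, 15, 17, 19, 20, 21], which already need 3 colors among themselves, so 11 needs a new color (χ ≥ 4).
The coloring below uses 4 colors, so χ(G) = 4.
A valid 4-coloring: color 1: [11]; color 2: [4, 9, 13, 17, 19]; color 3: [0, 1, 6, 15, 21]; color 4: [20].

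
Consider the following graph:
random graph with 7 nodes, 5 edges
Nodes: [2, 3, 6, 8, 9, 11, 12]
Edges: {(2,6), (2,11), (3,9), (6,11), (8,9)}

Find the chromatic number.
Clique number ω(G) = 3 (lower bound: χ ≥ ω).
The clique on [2, 6, 11] has size 3, forcing χ ≥ 3, and the coloring below uses 3 colors, so χ(G) = 3.
A valid 3-coloring: color 1: [9, 11, 12]; color 2: [2, 3, 8]; color 3: [6].

χ(G) = 3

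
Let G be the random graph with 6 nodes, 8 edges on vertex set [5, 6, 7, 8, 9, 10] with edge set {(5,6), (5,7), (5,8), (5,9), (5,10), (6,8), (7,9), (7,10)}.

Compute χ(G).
Clique number ω(G) = 3 (lower bound: χ ≥ ω).
The clique on [5, 6, 8] has size 3, forcing χ ≥ 3, and the coloring below uses 3 colors, so χ(G) = 3.
A valid 3-coloring: color 1: [5]; color 2: [7, 8]; color 3: [6, 9, 10].

χ(G) = 3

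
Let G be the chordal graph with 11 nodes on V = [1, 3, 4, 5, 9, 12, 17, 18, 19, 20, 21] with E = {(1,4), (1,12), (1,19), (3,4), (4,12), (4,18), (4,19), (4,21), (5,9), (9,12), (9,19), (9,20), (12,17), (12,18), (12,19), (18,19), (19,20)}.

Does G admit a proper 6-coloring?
Yes, G is 6-colorable

A valid 6-coloring: color 1: [4, 9, 17]; color 2: [3, 5, 19, 21]; color 3: [12, 20]; color 4: [1, 18].
(χ(G) = 4 ≤ 6.)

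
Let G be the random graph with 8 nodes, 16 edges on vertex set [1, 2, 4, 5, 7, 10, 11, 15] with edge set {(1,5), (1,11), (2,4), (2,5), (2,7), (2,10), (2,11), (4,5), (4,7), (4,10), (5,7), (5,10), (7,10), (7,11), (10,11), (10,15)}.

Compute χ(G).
Clique number ω(G) = 5 (lower bound: χ ≥ ω).
The clique on [2, 4, 5, 7, 10] has size 5, forcing χ ≥ 5, and the coloring below uses 5 colors, so χ(G) = 5.
A valid 5-coloring: color 1: [1, 10]; color 2: [7, 15]; color 3: [5, 11]; color 4: [2]; color 5: [4].

χ(G) = 5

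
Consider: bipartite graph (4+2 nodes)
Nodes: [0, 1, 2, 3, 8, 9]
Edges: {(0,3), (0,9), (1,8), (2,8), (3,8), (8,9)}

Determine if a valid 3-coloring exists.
A valid 3-coloring: color 1: [0, 8]; color 2: [1, 2, 3, 9].
(χ(G) = 2 ≤ 3.)

Yes, G is 3-colorable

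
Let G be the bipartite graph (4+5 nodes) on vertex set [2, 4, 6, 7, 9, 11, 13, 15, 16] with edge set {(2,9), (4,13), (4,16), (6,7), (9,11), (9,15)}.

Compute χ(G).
Clique number ω(G) = 2 (lower bound: χ ≥ ω).
The graph is bipartite (no odd cycle), so 2 colors suffice: χ(G) = 2.
A valid 2-coloring: color 1: [4, 7, 9]; color 2: [2, 6, 11, 13, 15, 16].

χ(G) = 2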